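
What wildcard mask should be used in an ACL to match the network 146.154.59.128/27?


Subnet mask: 255.255.255.224
Wildcard = 255.255.255.255 - subnet mask
255 - 255 = 0
255 - 255 = 0
255 - 255 = 0
255 - 224 = 31
Wildcard: 0.0.0.31


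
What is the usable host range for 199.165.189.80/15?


Network: 199.164.0.0
Broadcast: 199.165.255.255
First usable = network + 1
Last usable = broadcast - 1
Range: 199.164.0.1 to 199.165.255.254


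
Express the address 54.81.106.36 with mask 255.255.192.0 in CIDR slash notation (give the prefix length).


Binary: 11111111.11111111.11000000.00000000
Count leading 1s
Prefix: /18


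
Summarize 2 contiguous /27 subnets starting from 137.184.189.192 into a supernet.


Original prefix: /27
Number of subnets: 2 = 2^1
New prefix = 27 - 1 = 26
Supernet: 137.184.189.192/26


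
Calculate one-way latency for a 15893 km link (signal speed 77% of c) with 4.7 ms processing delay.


Speed = 0.77 * 3e5 km/s = 231000 km/s
Propagation delay = 15893 / 231000 = 0.0688 s = 68.8009 ms
Processing delay = 4.7 ms
Total one-way latency = 73.5009 ms


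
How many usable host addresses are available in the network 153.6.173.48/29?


Host bits = 32 - 29 = 3
Total addresses = 2^3 = 8
Usable = total - 2 (network and broadcast)
Usable hosts: 6


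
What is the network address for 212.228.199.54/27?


IP:   11010100.11100100.11000111.00110110
Mask: 11111111.11111111.11111111.11100000
AND operation:
Net:  11010100.11100100.11000111.00100000
Network: 212.228.199.32/27


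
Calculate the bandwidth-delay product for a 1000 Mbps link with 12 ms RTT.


BDP = bandwidth * RTT
= 1000 Mbps * 12 ms
= 1000 * 1e6 * 12 / 1000 bits
= 12000000 bits
= 1500000 bytes
= 1464.8438 KB
BDP = 12000000 bits (1500000 bytes)


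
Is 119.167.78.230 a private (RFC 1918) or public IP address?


RFC 1918 private ranges:
  10.0.0.0/8 (10.0.0.0 - 10.255.255.255)
  172.16.0.0/12 (172.16.0.0 - 172.31.255.255)
  192.168.0.0/16 (192.168.0.0 - 192.168.255.255)
Public (not in any RFC 1918 range)


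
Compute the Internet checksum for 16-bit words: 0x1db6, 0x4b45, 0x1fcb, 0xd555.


Sum all words (with carry folding):
+ 0x1db6 = 0x1db6
+ 0x4b45 = 0x68fb
+ 0x1fcb = 0x88c6
+ 0xd555 = 0x5e1c
One's complement: ~0x5e1c
Checksum = 0xa1e3


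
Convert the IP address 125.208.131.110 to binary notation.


125 = 01111101
208 = 11010000
131 = 10000011
110 = 01101110
Binary: 01111101.11010000.10000011.01101110


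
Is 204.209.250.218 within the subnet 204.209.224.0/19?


Subnet network: 204.209.224.0
Test IP AND mask: 204.209.224.0
Yes, 204.209.250.218 is in 204.209.224.0/19


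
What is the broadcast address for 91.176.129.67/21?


Network: 91.176.128.0/21
Host bits = 11
Set all host bits to 1:
Broadcast: 91.176.135.255


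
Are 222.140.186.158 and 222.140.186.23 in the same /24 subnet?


Mask: 255.255.255.0
222.140.186.158 AND mask = 222.140.186.0
222.140.186.23 AND mask = 222.140.186.0
Yes, same subnet (222.140.186.0)


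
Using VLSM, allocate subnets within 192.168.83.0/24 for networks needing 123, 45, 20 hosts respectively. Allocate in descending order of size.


123 hosts -> /25 (126 usable): 192.168.83.0/25
45 hosts -> /26 (62 usable): 192.168.83.128/26
20 hosts -> /27 (30 usable): 192.168.83.192/27
Allocation: 192.168.83.0/25 (123 hosts, 126 usable); 192.168.83.128/26 (45 hosts, 62 usable); 192.168.83.192/27 (20 hosts, 30 usable)


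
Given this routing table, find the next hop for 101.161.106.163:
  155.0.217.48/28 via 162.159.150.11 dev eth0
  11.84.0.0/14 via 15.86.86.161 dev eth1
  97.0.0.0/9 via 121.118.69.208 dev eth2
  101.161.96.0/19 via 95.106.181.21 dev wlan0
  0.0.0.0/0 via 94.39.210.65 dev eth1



Longest prefix match for 101.161.106.163:
  /28 155.0.217.48: no
  /14 11.84.0.0: no
  /9 97.0.0.0: no
  /19 101.161.96.0: MATCH
  /0 0.0.0.0: MATCH
Selected: next-hop 95.106.181.21 via wlan0 (matched /19)


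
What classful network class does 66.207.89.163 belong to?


First octet: 66
Binary: 01000010
0xxxxxxx -> Class A (1-126)
Class A, default mask 255.0.0.0 (/8)


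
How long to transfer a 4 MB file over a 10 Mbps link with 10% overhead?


Effective throughput = 10 * (1 - 10/100) = 9 Mbps
File size in Mb = 4 * 8 = 32 Mb
Time = 32 / 9
Time = 3.5556 seconds


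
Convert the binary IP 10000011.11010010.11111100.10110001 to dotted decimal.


10000011 = 131
11010010 = 210
11111100 = 252
10110001 = 177
IP: 131.210.252.177


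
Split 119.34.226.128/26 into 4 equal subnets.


New prefix = 26 + 2 = 28
Each subnet has 16 addresses
  119.34.226.128/28
  119.34.226.144/28
  119.34.226.160/28
  119.34.226.176/28
Subnets: 119.34.226.128/28, 119.34.226.144/28, 119.34.226.160/28, 119.34.226.176/28


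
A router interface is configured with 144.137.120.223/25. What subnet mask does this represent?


/25 means 25 network bits, 7 host bits
Binary: 11111111111111111111111110000000
Mask: 255.255.255.128


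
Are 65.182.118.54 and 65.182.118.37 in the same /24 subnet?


Mask: 255.255.255.0
65.182.118.54 AND mask = 65.182.118.0
65.182.118.37 AND mask = 65.182.118.0
Yes, same subnet (65.182.118.0)


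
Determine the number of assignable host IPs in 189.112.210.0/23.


Host bits = 32 - 23 = 9
Total addresses = 2^9 = 512
Usable = total - 2 (network and broadcast)
Usable hosts: 510


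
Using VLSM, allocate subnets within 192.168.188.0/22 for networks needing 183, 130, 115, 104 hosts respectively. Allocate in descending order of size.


183 hosts -> /24 (254 usable): 192.168.188.0/24
130 hosts -> /24 (254 usable): 192.168.189.0/24
115 hosts -> /25 (126 usable): 192.168.190.0/25
104 hosts -> /25 (126 usable): 192.168.190.128/25
Allocation: 192.168.188.0/24 (183 hosts, 254 usable); 192.168.189.0/24 (130 hosts, 254 usable); 192.168.190.0/25 (115 hosts, 126 usable); 192.168.190.128/25 (104 hosts, 126 usable)


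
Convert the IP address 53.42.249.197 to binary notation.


53 = 00110101
42 = 00101010
249 = 11111001
197 = 11000101
Binary: 00110101.00101010.11111001.11000101


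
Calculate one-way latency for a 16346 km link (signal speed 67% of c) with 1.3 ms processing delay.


Speed = 0.67 * 3e5 km/s = 201000 km/s
Propagation delay = 16346 / 201000 = 0.0813 s = 81.3234 ms
Processing delay = 1.3 ms
Total one-way latency = 82.6234 ms


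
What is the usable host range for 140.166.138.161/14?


Network: 140.164.0.0
Broadcast: 140.167.255.255
First usable = network + 1
Last usable = broadcast - 1
Range: 140.164.0.1 to 140.167.255.254


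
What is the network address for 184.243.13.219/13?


IP:   10111000.11110011.00001101.11011011
Mask: 11111111.11111000.00000000.00000000
AND operation:
Net:  10111000.11110000.00000000.00000000
Network: 184.240.0.0/13


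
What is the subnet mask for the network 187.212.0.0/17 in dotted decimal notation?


/17 means 17 network bits, 15 host bits
Binary: 11111111111111111000000000000000
Mask: 255.255.128.0


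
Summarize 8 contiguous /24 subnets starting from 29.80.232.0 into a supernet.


Original prefix: /24
Number of subnets: 8 = 2^3
New prefix = 24 - 3 = 21
Supernet: 29.80.232.0/21


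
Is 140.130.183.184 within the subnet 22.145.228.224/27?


Subnet network: 22.145.228.224
Test IP AND mask: 140.130.183.160
No, 140.130.183.184 is not in 22.145.228.224/27


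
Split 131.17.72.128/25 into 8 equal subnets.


New prefix = 25 + 3 = 28
Each subnet has 16 addresses
  131.17.72.128/28
  131.17.72.144/28
  131.17.72.160/28
  131.17.72.176/28
  131.17.72.192/28
  131.17.72.208/28
  131.17.72.224/28
  131.17.72.240/28
Subnets: 131.17.72.128/28, 131.17.72.144/28, 131.17.72.160/28, 131.17.72.176/28, 131.17.72.192/28, 131.17.72.208/28, 131.17.72.224/28, 131.17.72.240/28


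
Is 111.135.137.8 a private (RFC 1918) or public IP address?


RFC 1918 private ranges:
  10.0.0.0/8 (10.0.0.0 - 10.255.255.255)
  172.16.0.0/12 (172.16.0.0 - 172.31.255.255)
  192.168.0.0/16 (192.168.0.0 - 192.168.255.255)
Public (not in any RFC 1918 range)


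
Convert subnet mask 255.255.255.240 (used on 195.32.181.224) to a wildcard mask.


Subnet mask: 255.255.255.240
Wildcard = 255.255.255.255 - subnet mask
255 - 255 = 0
255 - 255 = 0
255 - 255 = 0
255 - 240 = 15
Wildcard: 0.0.0.15


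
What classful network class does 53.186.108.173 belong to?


First octet: 53
Binary: 00110101
0xxxxxxx -> Class A (1-126)
Class A, default mask 255.0.0.0 (/8)


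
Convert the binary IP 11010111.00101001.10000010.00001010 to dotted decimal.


11010111 = 215
00101001 = 41
10000010 = 130
00001010 = 10
IP: 215.41.130.10


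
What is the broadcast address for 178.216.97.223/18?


Network: 178.216.64.0/18
Host bits = 14
Set all host bits to 1:
Broadcast: 178.216.127.255


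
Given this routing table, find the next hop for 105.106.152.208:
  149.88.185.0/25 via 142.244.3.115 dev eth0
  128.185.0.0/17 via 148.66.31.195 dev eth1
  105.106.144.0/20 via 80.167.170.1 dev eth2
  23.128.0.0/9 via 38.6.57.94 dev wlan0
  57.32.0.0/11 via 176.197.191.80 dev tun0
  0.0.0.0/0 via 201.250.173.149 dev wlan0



Longest prefix match for 105.106.152.208:
  /25 149.88.185.0: no
  /17 128.185.0.0: no
  /20 105.106.144.0: MATCH
  /9 23.128.0.0: no
  /11 57.32.0.0: no
  /0 0.0.0.0: MATCH
Selected: next-hop 80.167.170.1 via eth2 (matched /20)


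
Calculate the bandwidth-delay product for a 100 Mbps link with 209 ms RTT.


BDP = bandwidth * RTT
= 100 Mbps * 209 ms
= 100 * 1e6 * 209 / 1000 bits
= 20900000 bits
= 2612500 bytes
= 2551.2695 KB
BDP = 20900000 bits (2612500 bytes)


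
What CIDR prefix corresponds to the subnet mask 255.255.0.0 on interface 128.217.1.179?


Binary: 11111111.11111111.00000000.00000000
Count leading 1s
Prefix: /16


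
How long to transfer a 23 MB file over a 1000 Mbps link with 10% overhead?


Effective throughput = 1000 * (1 - 10/100) = 900 Mbps
File size in Mb = 23 * 8 = 184 Mb
Time = 184 / 900
Time = 0.2044 seconds


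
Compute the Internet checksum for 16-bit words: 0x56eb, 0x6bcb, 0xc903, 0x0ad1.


Sum all words (with carry folding):
+ 0x56eb = 0x56eb
+ 0x6bcb = 0xc2b6
+ 0xc903 = 0x8bba
+ 0x0ad1 = 0x968b
One's complement: ~0x968b
Checksum = 0x6974


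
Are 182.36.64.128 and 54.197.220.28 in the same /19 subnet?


Mask: 255.255.224.0
182.36.64.128 AND mask = 182.36.64.0
54.197.220.28 AND mask = 54.197.192.0
No, different subnets (182.36.64.0 vs 54.197.192.0)


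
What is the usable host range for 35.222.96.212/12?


Network: 35.208.0.0
Broadcast: 35.223.255.255
First usable = network + 1
Last usable = broadcast - 1
Range: 35.208.0.1 to 35.223.255.254


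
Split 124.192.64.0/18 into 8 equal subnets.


New prefix = 18 + 3 = 21
Each subnet has 2048 addresses
  124.192.64.0/21
  124.192.72.0/21
  124.192.80.0/21
  124.192.88.0/21
  124.192.96.0/21
  124.192.104.0/21
  124.192.112.0/21
  124.192.120.0/21
Subnets: 124.192.64.0/21, 124.192.72.0/21, 124.192.80.0/21, 124.192.88.0/21, 124.192.96.0/21, 124.192.104.0/21, 124.192.112.0/21, 124.192.120.0/21


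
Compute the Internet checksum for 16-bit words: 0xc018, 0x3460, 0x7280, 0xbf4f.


Sum all words (with carry folding):
+ 0xc018 = 0xc018
+ 0x3460 = 0xf478
+ 0x7280 = 0x66f9
+ 0xbf4f = 0x2649
One's complement: ~0x2649
Checksum = 0xd9b6


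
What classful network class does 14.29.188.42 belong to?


First octet: 14
Binary: 00001110
0xxxxxxx -> Class A (1-126)
Class A, default mask 255.0.0.0 (/8)


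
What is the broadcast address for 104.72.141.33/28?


Network: 104.72.141.32/28
Host bits = 4
Set all host bits to 1:
Broadcast: 104.72.141.47


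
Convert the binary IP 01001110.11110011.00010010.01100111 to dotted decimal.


01001110 = 78
11110011 = 243
00010010 = 18
01100111 = 103
IP: 78.243.18.103


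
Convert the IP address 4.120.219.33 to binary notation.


4 = 00000100
120 = 01111000
219 = 11011011
33 = 00100001
Binary: 00000100.01111000.11011011.00100001


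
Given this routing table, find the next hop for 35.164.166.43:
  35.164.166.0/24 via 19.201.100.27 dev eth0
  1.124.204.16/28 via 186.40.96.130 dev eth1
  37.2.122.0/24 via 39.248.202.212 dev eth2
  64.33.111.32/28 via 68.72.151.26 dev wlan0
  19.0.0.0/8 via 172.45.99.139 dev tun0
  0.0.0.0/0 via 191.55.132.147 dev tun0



Longest prefix match for 35.164.166.43:
  /24 35.164.166.0: MATCH
  /28 1.124.204.16: no
  /24 37.2.122.0: no
  /28 64.33.111.32: no
  /8 19.0.0.0: no
  /0 0.0.0.0: MATCH
Selected: next-hop 19.201.100.27 via eth0 (matched /24)


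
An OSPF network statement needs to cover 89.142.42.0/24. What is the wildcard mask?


Subnet mask: 255.255.255.0
Wildcard = 255.255.255.255 - subnet mask
255 - 255 = 0
255 - 255 = 0
255 - 255 = 0
255 - 0 = 255
Wildcard: 0.0.0.255


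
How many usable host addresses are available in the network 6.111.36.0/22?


Host bits = 32 - 22 = 10
Total addresses = 2^10 = 1024
Usable = total - 2 (network and broadcast)
Usable hosts: 1022


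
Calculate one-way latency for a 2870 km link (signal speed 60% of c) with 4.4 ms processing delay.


Speed = 0.6 * 3e5 km/s = 180000 km/s
Propagation delay = 2870 / 180000 = 0.0159 s = 15.9444 ms
Processing delay = 4.4 ms
Total one-way latency = 20.3444 ms


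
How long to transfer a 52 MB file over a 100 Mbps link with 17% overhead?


Effective throughput = 100 * (1 - 17/100) = 83 Mbps
File size in Mb = 52 * 8 = 416 Mb
Time = 416 / 83
Time = 5.012 seconds


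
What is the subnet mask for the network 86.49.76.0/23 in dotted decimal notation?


/23 means 23 network bits, 9 host bits
Binary: 11111111111111111111111000000000
Mask: 255.255.254.0


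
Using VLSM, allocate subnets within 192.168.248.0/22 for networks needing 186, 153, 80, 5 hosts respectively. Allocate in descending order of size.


186 hosts -> /24 (254 usable): 192.168.248.0/24
153 hosts -> /24 (254 usable): 192.168.249.0/24
80 hosts -> /25 (126 usable): 192.168.250.0/25
5 hosts -> /29 (6 usable): 192.168.250.128/29
Allocation: 192.168.248.0/24 (186 hosts, 254 usable); 192.168.249.0/24 (153 hosts, 254 usable); 192.168.250.0/25 (80 hosts, 126 usable); 192.168.250.128/29 (5 hosts, 6 usable)


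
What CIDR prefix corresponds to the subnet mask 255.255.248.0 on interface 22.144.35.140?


Binary: 11111111.11111111.11111000.00000000
Count leading 1s
Prefix: /21


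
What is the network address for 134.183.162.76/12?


IP:   10000110.10110111.10100010.01001100
Mask: 11111111.11110000.00000000.00000000
AND operation:
Net:  10000110.10110000.00000000.00000000
Network: 134.176.0.0/12


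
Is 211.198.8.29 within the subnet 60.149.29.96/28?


Subnet network: 60.149.29.96
Test IP AND mask: 211.198.8.16
No, 211.198.8.29 is not in 60.149.29.96/28


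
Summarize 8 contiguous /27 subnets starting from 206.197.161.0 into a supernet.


Original prefix: /27
Number of subnets: 8 = 2^3
New prefix = 27 - 3 = 24
Supernet: 206.197.161.0/24


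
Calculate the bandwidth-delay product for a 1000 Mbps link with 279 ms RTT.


BDP = bandwidth * RTT
= 1000 Mbps * 279 ms
= 1000 * 1e6 * 279 / 1000 bits
= 279000000 bits
= 34875000 bytes
= 34057.6172 KB
BDP = 279000000 bits (34875000 bytes)


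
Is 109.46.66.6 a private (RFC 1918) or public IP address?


RFC 1918 private ranges:
  10.0.0.0/8 (10.0.0.0 - 10.255.255.255)
  172.16.0.0/12 (172.16.0.0 - 172.31.255.255)
  192.168.0.0/16 (192.168.0.0 - 192.168.255.255)
Public (not in any RFC 1918 range)


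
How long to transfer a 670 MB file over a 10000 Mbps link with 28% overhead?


Effective throughput = 10000 * (1 - 28/100) = 7200 Mbps
File size in Mb = 670 * 8 = 5360 Mb
Time = 5360 / 7200
Time = 0.7444 seconds


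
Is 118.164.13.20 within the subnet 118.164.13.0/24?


Subnet network: 118.164.13.0
Test IP AND mask: 118.164.13.0
Yes, 118.164.13.20 is in 118.164.13.0/24


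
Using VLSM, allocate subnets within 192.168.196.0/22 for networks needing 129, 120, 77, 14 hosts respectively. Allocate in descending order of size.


129 hosts -> /24 (254 usable): 192.168.196.0/24
120 hosts -> /25 (126 usable): 192.168.197.0/25
77 hosts -> /25 (126 usable): 192.168.197.128/25
14 hosts -> /28 (14 usable): 192.168.198.0/28
Allocation: 192.168.196.0/24 (129 hosts, 254 usable); 192.168.197.0/25 (120 hosts, 126 usable); 192.168.197.128/25 (77 hosts, 126 usable); 192.168.198.0/28 (14 hosts, 14 usable)


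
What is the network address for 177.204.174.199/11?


IP:   10110001.11001100.10101110.11000111
Mask: 11111111.11100000.00000000.00000000
AND operation:
Net:  10110001.11000000.00000000.00000000
Network: 177.192.0.0/11


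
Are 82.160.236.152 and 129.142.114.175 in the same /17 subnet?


Mask: 255.255.128.0
82.160.236.152 AND mask = 82.160.128.0
129.142.114.175 AND mask = 129.142.0.0
No, different subnets (82.160.128.0 vs 129.142.0.0)


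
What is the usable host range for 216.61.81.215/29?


Network: 216.61.81.208
Broadcast: 216.61.81.215
First usable = network + 1
Last usable = broadcast - 1
Range: 216.61.81.209 to 216.61.81.214


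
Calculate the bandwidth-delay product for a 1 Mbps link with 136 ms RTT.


BDP = bandwidth * RTT
= 1 Mbps * 136 ms
= 1 * 1e6 * 136 / 1000 bits
= 136000 bits
= 17000 bytes
= 16.6016 KB
BDP = 136000 bits (17000 bytes)


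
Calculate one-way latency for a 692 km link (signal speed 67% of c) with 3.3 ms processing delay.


Speed = 0.67 * 3e5 km/s = 201000 km/s
Propagation delay = 692 / 201000 = 0.0034 s = 3.4428 ms
Processing delay = 3.3 ms
Total one-way latency = 6.7428 ms


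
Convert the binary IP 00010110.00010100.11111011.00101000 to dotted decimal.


00010110 = 22
00010100 = 20
11111011 = 251
00101000 = 40
IP: 22.20.251.40


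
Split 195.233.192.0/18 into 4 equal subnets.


New prefix = 18 + 2 = 20
Each subnet has 4096 addresses
  195.233.192.0/20
  195.233.208.0/20
  195.233.224.0/20
  195.233.240.0/20
Subnets: 195.233.192.0/20, 195.233.208.0/20, 195.233.224.0/20, 195.233.240.0/20


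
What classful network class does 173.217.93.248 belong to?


First octet: 173
Binary: 10101101
10xxxxxx -> Class B (128-191)
Class B, default mask 255.255.0.0 (/16)


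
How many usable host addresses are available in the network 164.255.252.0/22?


Host bits = 32 - 22 = 10
Total addresses = 2^10 = 1024
Usable = total - 2 (network and broadcast)
Usable hosts: 1022


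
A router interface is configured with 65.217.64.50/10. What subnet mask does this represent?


/10 means 10 network bits, 22 host bits
Binary: 11111111110000000000000000000000
Mask: 255.192.0.0


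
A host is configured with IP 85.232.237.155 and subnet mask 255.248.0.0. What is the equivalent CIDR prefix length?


Binary: 11111111.11111000.00000000.00000000
Count leading 1s
Prefix: /13


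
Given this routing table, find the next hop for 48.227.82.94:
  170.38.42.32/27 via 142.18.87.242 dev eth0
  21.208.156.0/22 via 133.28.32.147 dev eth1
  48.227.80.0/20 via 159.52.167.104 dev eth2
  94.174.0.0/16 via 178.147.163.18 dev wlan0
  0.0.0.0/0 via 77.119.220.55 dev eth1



Longest prefix match for 48.227.82.94:
  /27 170.38.42.32: no
  /22 21.208.156.0: no
  /20 48.227.80.0: MATCH
  /16 94.174.0.0: no
  /0 0.0.0.0: MATCH
Selected: next-hop 159.52.167.104 via eth2 (matched /20)


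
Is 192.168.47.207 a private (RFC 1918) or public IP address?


RFC 1918 private ranges:
  10.0.0.0/8 (10.0.0.0 - 10.255.255.255)
  172.16.0.0/12 (172.16.0.0 - 172.31.255.255)
  192.168.0.0/16 (192.168.0.0 - 192.168.255.255)
Private (in 192.168.0.0/16)


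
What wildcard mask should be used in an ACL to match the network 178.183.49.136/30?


Subnet mask: 255.255.255.252
Wildcard = 255.255.255.255 - subnet mask
255 - 255 = 0
255 - 255 = 0
255 - 255 = 0
255 - 252 = 3
Wildcard: 0.0.0.3


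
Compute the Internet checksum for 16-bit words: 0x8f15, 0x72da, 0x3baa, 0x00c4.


Sum all words (with carry folding):
+ 0x8f15 = 0x8f15
+ 0x72da = 0x01f0
+ 0x3baa = 0x3d9a
+ 0x00c4 = 0x3e5e
One's complement: ~0x3e5e
Checksum = 0xc1a1


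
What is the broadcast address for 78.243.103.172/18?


Network: 78.243.64.0/18
Host bits = 14
Set all host bits to 1:
Broadcast: 78.243.127.255


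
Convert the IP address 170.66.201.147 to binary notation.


170 = 10101010
66 = 01000010
201 = 11001001
147 = 10010011
Binary: 10101010.01000010.11001001.10010011


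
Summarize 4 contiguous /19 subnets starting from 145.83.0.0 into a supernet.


Original prefix: /19
Number of subnets: 4 = 2^2
New prefix = 19 - 2 = 17
Supernet: 145.83.0.0/17


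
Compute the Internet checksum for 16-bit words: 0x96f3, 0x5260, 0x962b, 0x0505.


Sum all words (with carry folding):
+ 0x96f3 = 0x96f3
+ 0x5260 = 0xe953
+ 0x962b = 0x7f7f
+ 0x0505 = 0x8484
One's complement: ~0x8484
Checksum = 0x7b7b


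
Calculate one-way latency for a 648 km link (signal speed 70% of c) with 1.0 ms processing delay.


Speed = 0.7 * 3e5 km/s = 210000 km/s
Propagation delay = 648 / 210000 = 0.0031 s = 3.0857 ms
Processing delay = 1.0 ms
Total one-way latency = 4.0857 ms


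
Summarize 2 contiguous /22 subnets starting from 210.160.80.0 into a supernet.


Original prefix: /22
Number of subnets: 2 = 2^1
New prefix = 22 - 1 = 21
Supernet: 210.160.80.0/21


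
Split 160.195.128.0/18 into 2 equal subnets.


New prefix = 18 + 1 = 19
Each subnet has 8192 addresses
  160.195.128.0/19
  160.195.160.0/19
Subnets: 160.195.128.0/19, 160.195.160.0/19


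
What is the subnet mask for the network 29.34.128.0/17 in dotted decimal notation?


/17 means 17 network bits, 15 host bits
Binary: 11111111111111111000000000000000
Mask: 255.255.128.0


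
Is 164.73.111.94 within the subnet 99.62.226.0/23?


Subnet network: 99.62.226.0
Test IP AND mask: 164.73.110.0
No, 164.73.111.94 is not in 99.62.226.0/23


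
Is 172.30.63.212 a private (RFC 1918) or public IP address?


RFC 1918 private ranges:
  10.0.0.0/8 (10.0.0.0 - 10.255.255.255)
  172.16.0.0/12 (172.16.0.0 - 172.31.255.255)
  192.168.0.0/16 (192.168.0.0 - 192.168.255.255)
Private (in 172.16.0.0/12)


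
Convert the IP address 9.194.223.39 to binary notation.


9 = 00001001
194 = 11000010
223 = 11011111
39 = 00100111
Binary: 00001001.11000010.11011111.00100111


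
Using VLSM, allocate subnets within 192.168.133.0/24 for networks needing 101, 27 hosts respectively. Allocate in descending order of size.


101 hosts -> /25 (126 usable): 192.168.133.0/25
27 hosts -> /27 (30 usable): 192.168.133.128/27
Allocation: 192.168.133.0/25 (101 hosts, 126 usable); 192.168.133.128/27 (27 hosts, 30 usable)


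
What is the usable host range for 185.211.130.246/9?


Network: 185.128.0.0
Broadcast: 185.255.255.255
First usable = network + 1
Last usable = broadcast - 1
Range: 185.128.0.1 to 185.255.255.254


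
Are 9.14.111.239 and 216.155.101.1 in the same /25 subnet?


Mask: 255.255.255.128
9.14.111.239 AND mask = 9.14.111.128
216.155.101.1 AND mask = 216.155.101.0
No, different subnets (9.14.111.128 vs 216.155.101.0)


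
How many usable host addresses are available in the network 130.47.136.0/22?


Host bits = 32 - 22 = 10
Total addresses = 2^10 = 1024
Usable = total - 2 (network and broadcast)
Usable hosts: 1022


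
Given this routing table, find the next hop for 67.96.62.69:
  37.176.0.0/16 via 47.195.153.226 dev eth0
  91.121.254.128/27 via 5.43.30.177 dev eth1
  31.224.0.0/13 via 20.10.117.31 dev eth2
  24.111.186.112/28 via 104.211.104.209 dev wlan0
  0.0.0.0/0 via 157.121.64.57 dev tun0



Longest prefix match for 67.96.62.69:
  /16 37.176.0.0: no
  /27 91.121.254.128: no
  /13 31.224.0.0: no
  /28 24.111.186.112: no
  /0 0.0.0.0: MATCH
Selected: next-hop 157.121.64.57 via tun0 (matched /0)


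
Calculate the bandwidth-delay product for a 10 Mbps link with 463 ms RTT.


BDP = bandwidth * RTT
= 10 Mbps * 463 ms
= 10 * 1e6 * 463 / 1000 bits
= 4630000 bits
= 578750 bytes
= 565.1855 KB
BDP = 4630000 bits (578750 bytes)


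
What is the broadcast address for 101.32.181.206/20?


Network: 101.32.176.0/20
Host bits = 12
Set all host bits to 1:
Broadcast: 101.32.191.255


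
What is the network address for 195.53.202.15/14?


IP:   11000011.00110101.11001010.00001111
Mask: 11111111.11111100.00000000.00000000
AND operation:
Net:  11000011.00110100.00000000.00000000
Network: 195.52.0.0/14


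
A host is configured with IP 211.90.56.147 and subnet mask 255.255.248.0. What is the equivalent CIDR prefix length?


Binary: 11111111.11111111.11111000.00000000
Count leading 1s
Prefix: /21


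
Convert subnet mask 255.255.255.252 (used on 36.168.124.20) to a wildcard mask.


Subnet mask: 255.255.255.252
Wildcard = 255.255.255.255 - subnet mask
255 - 255 = 0
255 - 255 = 0
255 - 255 = 0
255 - 252 = 3
Wildcard: 0.0.0.3


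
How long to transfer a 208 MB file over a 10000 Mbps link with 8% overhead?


Effective throughput = 10000 * (1 - 8/100) = 9200 Mbps
File size in Mb = 208 * 8 = 1664 Mb
Time = 1664 / 9200
Time = 0.1809 seconds


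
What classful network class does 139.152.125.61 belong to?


First octet: 139
Binary: 10001011
10xxxxxx -> Class B (128-191)
Class B, default mask 255.255.0.0 (/16)


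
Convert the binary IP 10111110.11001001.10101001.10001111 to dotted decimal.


10111110 = 190
11001001 = 201
10101001 = 169
10001111 = 143
IP: 190.201.169.143


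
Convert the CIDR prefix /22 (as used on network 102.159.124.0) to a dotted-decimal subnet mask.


/22 means 22 network bits, 10 host bits
Binary: 11111111111111111111110000000000
Mask: 255.255.252.0


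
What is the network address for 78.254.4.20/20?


IP:   01001110.11111110.00000100.00010100
Mask: 11111111.11111111.11110000.00000000
AND operation:
Net:  01001110.11111110.00000000.00000000
Network: 78.254.0.0/20


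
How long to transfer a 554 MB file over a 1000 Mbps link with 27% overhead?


Effective throughput = 1000 * (1 - 27/100) = 730 Mbps
File size in Mb = 554 * 8 = 4432 Mb
Time = 4432 / 730
Time = 6.0712 seconds


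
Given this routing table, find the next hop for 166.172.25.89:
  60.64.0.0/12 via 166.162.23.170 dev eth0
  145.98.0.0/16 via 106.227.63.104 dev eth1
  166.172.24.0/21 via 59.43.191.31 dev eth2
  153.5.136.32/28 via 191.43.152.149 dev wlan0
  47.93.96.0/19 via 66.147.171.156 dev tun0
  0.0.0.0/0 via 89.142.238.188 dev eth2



Longest prefix match for 166.172.25.89:
  /12 60.64.0.0: no
  /16 145.98.0.0: no
  /21 166.172.24.0: MATCH
  /28 153.5.136.32: no
  /19 47.93.96.0: no
  /0 0.0.0.0: MATCH
Selected: next-hop 59.43.191.31 via eth2 (matched /21)


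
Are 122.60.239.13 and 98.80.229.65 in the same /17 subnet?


Mask: 255.255.128.0
122.60.239.13 AND mask = 122.60.128.0
98.80.229.65 AND mask = 98.80.128.0
No, different subnets (122.60.128.0 vs 98.80.128.0)


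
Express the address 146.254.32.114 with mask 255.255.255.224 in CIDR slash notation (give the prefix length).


Binary: 11111111.11111111.11111111.11100000
Count leading 1s
Prefix: /27


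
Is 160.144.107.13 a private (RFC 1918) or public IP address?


RFC 1918 private ranges:
  10.0.0.0/8 (10.0.0.0 - 10.255.255.255)
  172.16.0.0/12 (172.16.0.0 - 172.31.255.255)
  192.168.0.0/16 (192.168.0.0 - 192.168.255.255)
Public (not in any RFC 1918 range)


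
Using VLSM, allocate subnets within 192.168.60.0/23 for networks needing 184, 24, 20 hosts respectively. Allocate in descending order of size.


184 hosts -> /24 (254 usable): 192.168.60.0/24
24 hosts -> /27 (30 usable): 192.168.61.0/27
20 hosts -> /27 (30 usable): 192.168.61.32/27
Allocation: 192.168.60.0/24 (184 hosts, 254 usable); 192.168.61.0/27 (24 hosts, 30 usable); 192.168.61.32/27 (20 hosts, 30 usable)


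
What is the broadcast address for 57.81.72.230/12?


Network: 57.80.0.0/12
Host bits = 20
Set all host bits to 1:
Broadcast: 57.95.255.255


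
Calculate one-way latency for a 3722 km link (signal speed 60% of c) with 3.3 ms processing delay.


Speed = 0.6 * 3e5 km/s = 180000 km/s
Propagation delay = 3722 / 180000 = 0.0207 s = 20.6778 ms
Processing delay = 3.3 ms
Total one-way latency = 23.9778 ms


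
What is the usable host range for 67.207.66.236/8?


Network: 67.0.0.0
Broadcast: 67.255.255.255
First usable = network + 1
Last usable = broadcast - 1
Range: 67.0.0.1 to 67.255.255.254


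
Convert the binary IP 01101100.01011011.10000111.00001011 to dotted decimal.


01101100 = 108
01011011 = 91
10000111 = 135
00001011 = 11
IP: 108.91.135.11


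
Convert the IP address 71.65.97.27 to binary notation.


71 = 01000111
65 = 01000001
97 = 01100001
27 = 00011011
Binary: 01000111.01000001.01100001.00011011


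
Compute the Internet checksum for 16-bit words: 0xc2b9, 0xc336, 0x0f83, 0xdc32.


Sum all words (with carry folding):
+ 0xc2b9 = 0xc2b9
+ 0xc336 = 0x85f0
+ 0x0f83 = 0x9573
+ 0xdc32 = 0x71a6
One's complement: ~0x71a6
Checksum = 0x8e59


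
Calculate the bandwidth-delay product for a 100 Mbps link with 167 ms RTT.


BDP = bandwidth * RTT
= 100 Mbps * 167 ms
= 100 * 1e6 * 167 / 1000 bits
= 16700000 bits
= 2087500 bytes
= 2038.5742 KB
BDP = 16700000 bits (2087500 bytes)


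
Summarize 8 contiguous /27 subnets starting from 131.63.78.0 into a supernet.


Original prefix: /27
Number of subnets: 8 = 2^3
New prefix = 27 - 3 = 24
Supernet: 131.63.78.0/24


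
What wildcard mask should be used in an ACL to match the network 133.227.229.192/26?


Subnet mask: 255.255.255.192
Wildcard = 255.255.255.255 - subnet mask
255 - 255 = 0
255 - 255 = 0
255 - 255 = 0
255 - 192 = 63
Wildcard: 0.0.0.63


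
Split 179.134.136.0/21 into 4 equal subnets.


New prefix = 21 + 2 = 23
Each subnet has 512 addresses
  179.134.136.0/23
  179.134.138.0/23
  179.134.140.0/23
  179.134.142.0/23
Subnets: 179.134.136.0/23, 179.134.138.0/23, 179.134.140.0/23, 179.134.142.0/23


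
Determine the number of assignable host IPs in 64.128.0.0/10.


Host bits = 32 - 10 = 22
Total addresses = 2^22 = 4194304
Usable = total - 2 (network and broadcast)
Usable hosts: 4194302


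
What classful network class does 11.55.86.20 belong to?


First octet: 11
Binary: 00001011
0xxxxxxx -> Class A (1-126)
Class A, default mask 255.0.0.0 (/8)


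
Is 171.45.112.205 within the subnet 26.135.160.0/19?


Subnet network: 26.135.160.0
Test IP AND mask: 171.45.96.0
No, 171.45.112.205 is not in 26.135.160.0/19


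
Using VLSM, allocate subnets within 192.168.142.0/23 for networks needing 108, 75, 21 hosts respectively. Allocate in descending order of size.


108 hosts -> /25 (126 usable): 192.168.142.0/25
75 hosts -> /25 (126 usable): 192.168.142.128/25
21 hosts -> /27 (30 usable): 192.168.143.0/27
Allocation: 192.168.142.0/25 (108 hosts, 126 usable); 192.168.142.128/25 (75 hosts, 126 usable); 192.168.143.0/27 (21 hosts, 30 usable)


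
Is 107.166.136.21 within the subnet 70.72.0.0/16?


Subnet network: 70.72.0.0
Test IP AND mask: 107.166.0.0
No, 107.166.136.21 is not in 70.72.0.0/16


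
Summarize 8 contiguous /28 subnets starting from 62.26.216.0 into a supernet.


Original prefix: /28
Number of subnets: 8 = 2^3
New prefix = 28 - 3 = 25
Supernet: 62.26.216.0/25


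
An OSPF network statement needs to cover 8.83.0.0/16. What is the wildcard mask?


Subnet mask: 255.255.0.0
Wildcard = 255.255.255.255 - subnet mask
255 - 255 = 0
255 - 255 = 0
255 - 0 = 255
255 - 0 = 255
Wildcard: 0.0.255.255


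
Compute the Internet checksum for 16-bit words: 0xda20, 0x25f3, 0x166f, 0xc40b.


Sum all words (with carry folding):
+ 0xda20 = 0xda20
+ 0x25f3 = 0x0014
+ 0x166f = 0x1683
+ 0xc40b = 0xda8e
One's complement: ~0xda8e
Checksum = 0x2571


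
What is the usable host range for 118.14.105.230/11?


Network: 118.0.0.0
Broadcast: 118.31.255.255
First usable = network + 1
Last usable = broadcast - 1
Range: 118.0.0.1 to 118.31.255.254


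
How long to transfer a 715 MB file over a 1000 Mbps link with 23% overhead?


Effective throughput = 1000 * (1 - 23/100) = 770 Mbps
File size in Mb = 715 * 8 = 5720 Mb
Time = 5720 / 770
Time = 7.4286 seconds


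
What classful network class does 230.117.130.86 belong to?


First octet: 230
Binary: 11100110
1110xxxx -> Class D (224-239)
Class D (multicast), default mask N/A


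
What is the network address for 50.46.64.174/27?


IP:   00110010.00101110.01000000.10101110
Mask: 11111111.11111111.11111111.11100000
AND operation:
Net:  00110010.00101110.01000000.10100000
Network: 50.46.64.160/27


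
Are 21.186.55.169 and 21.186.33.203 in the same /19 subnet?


Mask: 255.255.224.0
21.186.55.169 AND mask = 21.186.32.0
21.186.33.203 AND mask = 21.186.32.0
Yes, same subnet (21.186.32.0)


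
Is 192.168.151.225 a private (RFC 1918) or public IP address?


RFC 1918 private ranges:
  10.0.0.0/8 (10.0.0.0 - 10.255.255.255)
  172.16.0.0/12 (172.16.0.0 - 172.31.255.255)
  192.168.0.0/16 (192.168.0.0 - 192.168.255.255)
Private (in 192.168.0.0/16)


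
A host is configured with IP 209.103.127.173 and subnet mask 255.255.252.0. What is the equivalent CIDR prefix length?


Binary: 11111111.11111111.11111100.00000000
Count leading 1s
Prefix: /22


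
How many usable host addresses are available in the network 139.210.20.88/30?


Host bits = 32 - 30 = 2
Total addresses = 2^2 = 4
Usable = total - 2 (network and broadcast)
Usable hosts: 2


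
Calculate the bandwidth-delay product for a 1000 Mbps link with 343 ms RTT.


BDP = bandwidth * RTT
= 1000 Mbps * 343 ms
= 1000 * 1e6 * 343 / 1000 bits
= 343000000 bits
= 42875000 bytes
= 41870.1172 KB
BDP = 343000000 bits (42875000 bytes)


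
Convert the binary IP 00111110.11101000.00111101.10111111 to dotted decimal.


00111110 = 62
11101000 = 232
00111101 = 61
10111111 = 191
IP: 62.232.61.191


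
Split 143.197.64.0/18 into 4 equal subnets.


New prefix = 18 + 2 = 20
Each subnet has 4096 addresses
  143.197.64.0/20
  143.197.80.0/20
  143.197.96.0/20
  143.197.112.0/20
Subnets: 143.197.64.0/20, 143.197.80.0/20, 143.197.96.0/20, 143.197.112.0/20


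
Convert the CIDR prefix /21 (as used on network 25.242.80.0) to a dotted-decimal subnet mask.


/21 means 21 network bits, 11 host bits
Binary: 11111111111111111111100000000000
Mask: 255.255.248.0


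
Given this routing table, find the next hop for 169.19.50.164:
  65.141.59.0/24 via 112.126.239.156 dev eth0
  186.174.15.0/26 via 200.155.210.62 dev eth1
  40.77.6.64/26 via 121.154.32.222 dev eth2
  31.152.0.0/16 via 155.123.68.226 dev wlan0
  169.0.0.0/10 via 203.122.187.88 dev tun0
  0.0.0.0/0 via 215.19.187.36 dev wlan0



Longest prefix match for 169.19.50.164:
  /24 65.141.59.0: no
  /26 186.174.15.0: no
  /26 40.77.6.64: no
  /16 31.152.0.0: no
  /10 169.0.0.0: MATCH
  /0 0.0.0.0: MATCH
Selected: next-hop 203.122.187.88 via tun0 (matched /10)


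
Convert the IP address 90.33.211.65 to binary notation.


90 = 01011010
33 = 00100001
211 = 11010011
65 = 01000001
Binary: 01011010.00100001.11010011.01000001


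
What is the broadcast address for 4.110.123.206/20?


Network: 4.110.112.0/20
Host bits = 12
Set all host bits to 1:
Broadcast: 4.110.127.255


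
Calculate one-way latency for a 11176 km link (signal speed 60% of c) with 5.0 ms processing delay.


Speed = 0.6 * 3e5 km/s = 180000 km/s
Propagation delay = 11176 / 180000 = 0.0621 s = 62.0889 ms
Processing delay = 5.0 ms
Total one-way latency = 67.0889 ms


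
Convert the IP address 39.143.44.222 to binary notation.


39 = 00100111
143 = 10001111
44 = 00101100
222 = 11011110
Binary: 00100111.10001111.00101100.11011110


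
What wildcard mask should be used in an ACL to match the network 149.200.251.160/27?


Subnet mask: 255.255.255.224
Wildcard = 255.255.255.255 - subnet mask
255 - 255 = 0
255 - 255 = 0
255 - 255 = 0
255 - 224 = 31
Wildcard: 0.0.0.31


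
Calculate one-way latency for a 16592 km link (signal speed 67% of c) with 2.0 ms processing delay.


Speed = 0.67 * 3e5 km/s = 201000 km/s
Propagation delay = 16592 / 201000 = 0.0825 s = 82.5473 ms
Processing delay = 2.0 ms
Total one-way latency = 84.5473 ms


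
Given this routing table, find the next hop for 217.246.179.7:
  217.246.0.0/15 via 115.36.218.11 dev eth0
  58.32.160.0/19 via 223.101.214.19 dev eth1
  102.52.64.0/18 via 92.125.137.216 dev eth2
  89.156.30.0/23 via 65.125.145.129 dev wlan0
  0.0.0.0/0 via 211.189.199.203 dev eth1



Longest prefix match for 217.246.179.7:
  /15 217.246.0.0: MATCH
  /19 58.32.160.0: no
  /18 102.52.64.0: no
  /23 89.156.30.0: no
  /0 0.0.0.0: MATCH
Selected: next-hop 115.36.218.11 via eth0 (matched /15)


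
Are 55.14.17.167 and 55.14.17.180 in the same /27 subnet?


Mask: 255.255.255.224
55.14.17.167 AND mask = 55.14.17.160
55.14.17.180 AND mask = 55.14.17.160
Yes, same subnet (55.14.17.160)


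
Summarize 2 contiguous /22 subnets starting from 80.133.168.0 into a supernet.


Original prefix: /22
Number of subnets: 2 = 2^1
New prefix = 22 - 1 = 21
Supernet: 80.133.168.0/21


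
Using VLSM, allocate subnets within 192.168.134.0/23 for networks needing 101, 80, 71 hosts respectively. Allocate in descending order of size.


101 hosts -> /25 (126 usable): 192.168.134.0/25
80 hosts -> /25 (126 usable): 192.168.134.128/25
71 hosts -> /25 (126 usable): 192.168.135.0/25
Allocation: 192.168.134.0/25 (101 hosts, 126 usable); 192.168.134.128/25 (80 hosts, 126 usable); 192.168.135.0/25 (71 hosts, 126 usable)


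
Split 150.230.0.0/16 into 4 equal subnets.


New prefix = 16 + 2 = 18
Each subnet has 16384 addresses
  150.230.0.0/18
  150.230.64.0/18
  150.230.128.0/18
  150.230.192.0/18
Subnets: 150.230.0.0/18, 150.230.64.0/18, 150.230.128.0/18, 150.230.192.0/18


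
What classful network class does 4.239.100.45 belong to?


First octet: 4
Binary: 00000100
0xxxxxxx -> Class A (1-126)
Class A, default mask 255.0.0.0 (/8)


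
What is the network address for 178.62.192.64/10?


IP:   10110010.00111110.11000000.01000000
Mask: 11111111.11000000.00000000.00000000
AND operation:
Net:  10110010.00000000.00000000.00000000
Network: 178.0.0.0/10


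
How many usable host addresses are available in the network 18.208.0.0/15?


Host bits = 32 - 15 = 17
Total addresses = 2^17 = 131072
Usable = total - 2 (network and broadcast)
Usable hosts: 131070


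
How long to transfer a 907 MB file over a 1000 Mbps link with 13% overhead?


Effective throughput = 1000 * (1 - 13/100) = 870 Mbps
File size in Mb = 907 * 8 = 7256 Mb
Time = 7256 / 870
Time = 8.3402 seconds


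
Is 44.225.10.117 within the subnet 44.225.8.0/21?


Subnet network: 44.225.8.0
Test IP AND mask: 44.225.8.0
Yes, 44.225.10.117 is in 44.225.8.0/21


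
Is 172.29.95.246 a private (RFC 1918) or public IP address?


RFC 1918 private ranges:
  10.0.0.0/8 (10.0.0.0 - 10.255.255.255)
  172.16.0.0/12 (172.16.0.0 - 172.31.255.255)
  192.168.0.0/16 (192.168.0.0 - 192.168.255.255)
Private (in 172.16.0.0/12)


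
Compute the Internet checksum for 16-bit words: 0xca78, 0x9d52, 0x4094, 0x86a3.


Sum all words (with carry folding):
+ 0xca78 = 0xca78
+ 0x9d52 = 0x67cb
+ 0x4094 = 0xa85f
+ 0x86a3 = 0x2f03
One's complement: ~0x2f03
Checksum = 0xd0fc


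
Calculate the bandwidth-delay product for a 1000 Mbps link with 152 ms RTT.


BDP = bandwidth * RTT
= 1000 Mbps * 152 ms
= 1000 * 1e6 * 152 / 1000 bits
= 152000000 bits
= 19000000 bytes
= 18554.6875 KB
BDP = 152000000 bits (19000000 bytes)


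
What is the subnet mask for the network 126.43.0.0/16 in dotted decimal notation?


/16 means 16 network bits, 16 host bits
Binary: 11111111111111110000000000000000
Mask: 255.255.0.0


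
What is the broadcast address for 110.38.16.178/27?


Network: 110.38.16.160/27
Host bits = 5
Set all host bits to 1:
Broadcast: 110.38.16.191


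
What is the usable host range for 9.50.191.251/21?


Network: 9.50.184.0
Broadcast: 9.50.191.255
First usable = network + 1
Last usable = broadcast - 1
Range: 9.50.184.1 to 9.50.191.254
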